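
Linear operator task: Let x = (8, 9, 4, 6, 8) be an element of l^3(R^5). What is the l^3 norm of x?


The l^3 norm = (sum |x_i|^3)^(1/3)
Sum of 3th powers = 512 + 729 + 64 + 216 + 512 = 2033
||x||_3 = (2033)^(1/3) = 12.6681

12.6681


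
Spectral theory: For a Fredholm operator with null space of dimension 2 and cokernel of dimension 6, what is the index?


The Fredholm index is defined as ind(T) = dim(ker T) - dim(coker T)
= 2 - 6
= -4

-4


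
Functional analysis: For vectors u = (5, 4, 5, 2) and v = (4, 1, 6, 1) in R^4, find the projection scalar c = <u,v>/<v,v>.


Computing <u,v> = 5*4 + 4*1 + 5*6 + 2*1 = 56
Computing <v,v> = 4^2 + 1^2 + 6^2 + 1^2 = 54
Projection coefficient = 56/54 = 1.0370

1.0370


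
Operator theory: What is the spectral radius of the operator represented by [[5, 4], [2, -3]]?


For a 2x2 matrix, eigenvalues satisfy lambda^2 - (trace)*lambda + det = 0
trace = 5 + -3 = 2
det = 5*-3 - 4*2 = -23
discriminant = 2^2 - 4*(-23) = 96
spectral radius = max |eigenvalue| = 5.8990

5.8990


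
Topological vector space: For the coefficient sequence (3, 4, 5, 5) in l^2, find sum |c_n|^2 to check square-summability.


sum |c_n|^2 = 3^2 + 4^2 + 5^2 + 5^2
= 9 + 16 + 25 + 25
= 75

75


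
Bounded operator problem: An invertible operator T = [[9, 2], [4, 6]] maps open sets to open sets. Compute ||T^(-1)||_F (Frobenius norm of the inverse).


det(T) = 9*6 - 2*4 = 46
T^(-1) = (1/46) * [[6, -2], [-4, 9]] = [[0.1304, -0.0435], [-0.0870, 0.1957]]
||T^(-1)||_F^2 = 0.1304^2 + (-0.0435)^2 + (-0.0870)^2 + 0.1957^2 = 0.0647
||T^(-1)||_F = sqrt(0.0647) = 0.2544

0.2544


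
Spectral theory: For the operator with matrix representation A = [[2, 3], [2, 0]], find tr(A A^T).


trace(A * A^T) = sum of squares of all entries
= 2^2 + 3^2 + 2^2 + 0^2
= 4 + 9 + 4 + 0
= 17

17


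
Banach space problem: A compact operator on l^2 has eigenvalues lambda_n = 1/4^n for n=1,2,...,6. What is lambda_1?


The eigenvalue formula gives lambda_1 = 1/4^1
= 1/4
= 0.2500

0.2500


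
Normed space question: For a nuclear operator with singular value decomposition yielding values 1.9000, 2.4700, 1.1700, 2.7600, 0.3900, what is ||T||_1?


The nuclear norm is the sum of all singular values.
||T||_1 = 1.9000 + 2.4700 + 1.1700 + 2.7600 + 0.3900
= 8.6900

8.6900


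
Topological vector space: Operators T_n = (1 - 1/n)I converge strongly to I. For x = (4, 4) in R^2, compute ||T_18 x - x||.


T_18 x - x = (1 - 1/18)x - x = -x/18
||x|| = sqrt(32) = 5.6569
||T_18 x - x|| = ||x||/18 = 5.6569/18 = 0.3143

0.3143


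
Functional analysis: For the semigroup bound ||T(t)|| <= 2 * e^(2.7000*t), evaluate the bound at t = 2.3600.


||T(2.3600)|| <= 2 * exp(2.7000 * 2.3600)
= 2 * exp(6.3720)
= 2 * 585.2271
= 1170.4542

1170.4542


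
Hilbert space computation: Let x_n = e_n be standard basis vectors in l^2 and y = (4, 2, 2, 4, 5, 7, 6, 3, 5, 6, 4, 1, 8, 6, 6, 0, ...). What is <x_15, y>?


x_15 = e_15 is the standard basis vector with 1 in position 15.
<x_15, y> = y_15 = 6
As n -> infinity, <x_n, y> -> 0, confirming weak convergence of (x_n) to 0.

6


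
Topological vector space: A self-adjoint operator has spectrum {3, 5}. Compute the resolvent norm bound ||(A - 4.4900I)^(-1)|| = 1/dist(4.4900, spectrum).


dist(4.4900, {3, 5}) = min(|4.4900 - 3|, |4.4900 - 5|)
= min(1.4900, 0.5100) = 0.5100
Resolvent bound = 1/0.5100 = 1.9608

1.9608


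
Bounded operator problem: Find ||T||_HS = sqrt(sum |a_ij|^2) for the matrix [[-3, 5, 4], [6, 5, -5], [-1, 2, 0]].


The Hilbert-Schmidt norm is sqrt(sum of squares of all entries).
Sum of squares = (-3)^2 + 5^2 + 4^2 + 6^2 + 5^2 + (-5)^2 + (-1)^2 + 2^2 + 0^2
= 9 + 25 + 16 + 36 + 25 + 25 + 1 + 4 + 0 = 141
||T||_HS = sqrt(141) = 11.8743

11.8743


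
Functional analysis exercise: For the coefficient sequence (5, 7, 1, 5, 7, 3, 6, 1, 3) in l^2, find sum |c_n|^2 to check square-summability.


sum |c_n|^2 = 5^2 + 7^2 + 1^2 + 5^2 + 7^2 + 3^2 + 6^2 + 1^2 + 3^2
= 25 + 49 + 1 + 25 + 49 + 9 + 36 + 1 + 9
= 204

204


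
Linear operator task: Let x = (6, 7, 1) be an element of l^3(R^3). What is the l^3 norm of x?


The l^3 norm = (sum |x_i|^3)^(1/3)
Sum of 3th powers = 216 + 343 + 1 = 560
||x||_3 = (560)^(1/3) = 8.2426

8.2426


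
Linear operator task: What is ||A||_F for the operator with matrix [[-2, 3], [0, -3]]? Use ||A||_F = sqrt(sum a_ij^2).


||A||_F^2 = sum a_ij^2
= (-2)^2 + 3^2 + 0^2 + (-3)^2
= 4 + 9 + 0 + 9 = 22
||A||_F = sqrt(22) = 4.6904

4.6904


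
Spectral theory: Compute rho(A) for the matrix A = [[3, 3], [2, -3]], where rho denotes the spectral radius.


For a 2x2 matrix, eigenvalues satisfy lambda^2 - (trace)*lambda + det = 0
trace = 3 + -3 = 0
det = 3*-3 - 3*2 = -15
discriminant = 0^2 - 4*(-15) = 60
spectral radius = max |eigenvalue| = 3.8730

3.8730


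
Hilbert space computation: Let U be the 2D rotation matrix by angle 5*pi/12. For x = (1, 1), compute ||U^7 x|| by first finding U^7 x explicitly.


U is a rotation by theta = 5*pi/12
U^7 = rotation by 7*theta = 35*pi/12 = 11*pi/12 (mod 2*pi)
cos(11*pi/12) = -0.9659, sin(11*pi/12) = 0.2588
U^7 x = (-0.9659 * 1 - 0.2588 * 1, 0.2588 * 1 + -0.9659 * 1)
= (-1.2247, -0.7071)
||U^7 x|| = sqrt((-1.2247)^2 + (-0.7071)^2) = sqrt(2.0000) = 1.4142

1.4142


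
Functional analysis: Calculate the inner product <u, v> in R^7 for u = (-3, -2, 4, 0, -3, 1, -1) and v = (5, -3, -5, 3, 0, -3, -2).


Computing the standard inner product <u, v> = sum u_i * v_i
= -3*5 + -2*-3 + 4*-5 + 0*3 + -3*0 + 1*-3 + -1*-2
= -15 + 6 + -20 + 0 + 0 + -3 + 2
= -30

-30


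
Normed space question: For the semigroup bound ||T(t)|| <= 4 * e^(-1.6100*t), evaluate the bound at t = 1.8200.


||T(1.8200)|| <= 4 * exp(-1.6100 * 1.8200)
= 4 * exp(-2.9302)
= 4 * 0.0534
= 0.2135

0.2135


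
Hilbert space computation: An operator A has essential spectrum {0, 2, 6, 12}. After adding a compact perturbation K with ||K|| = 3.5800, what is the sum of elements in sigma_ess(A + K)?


By Weyl's theorem, the essential spectrum is invariant under compact perturbations.
sigma_ess(A + K) = sigma_ess(A) = {0, 2, 6, 12}
Sum = 0 + 2 + 6 + 12 = 20

20


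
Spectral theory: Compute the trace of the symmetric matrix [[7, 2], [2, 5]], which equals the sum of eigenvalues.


For a self-adjoint (symmetric) matrix, the eigenvalues are real.
The sum of eigenvalues equals the trace of the matrix.
trace = 7 + 5 = 12

12


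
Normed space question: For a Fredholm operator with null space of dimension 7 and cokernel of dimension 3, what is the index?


The Fredholm index is defined as ind(T) = dim(ker T) - dim(coker T)
= 7 - 3
= 4

4


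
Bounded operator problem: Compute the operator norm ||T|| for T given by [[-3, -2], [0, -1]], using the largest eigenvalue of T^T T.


A^T A = [[9, 6], [6, 5]]
trace(A^T A) = 14, det(A^T A) = 9
discriminant = 14^2 - 4*9 = 160
Largest eigenvalue of A^T A = (trace + sqrt(disc))/2 = 13.3246
||T|| = sqrt(13.3246) = 3.6503

3.6503


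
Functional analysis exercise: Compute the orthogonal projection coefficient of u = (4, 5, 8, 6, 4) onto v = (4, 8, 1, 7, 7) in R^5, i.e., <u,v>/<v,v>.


Computing <u,v> = 4*4 + 5*8 + 8*1 + 6*7 + 4*7 = 134
Computing <v,v> = 4^2 + 8^2 + 1^2 + 7^2 + 7^2 = 179
Projection coefficient = 134/179 = 0.7486

0.7486


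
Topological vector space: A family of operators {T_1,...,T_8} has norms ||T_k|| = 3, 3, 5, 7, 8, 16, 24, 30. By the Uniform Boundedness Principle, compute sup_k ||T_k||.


By the Uniform Boundedness Principle, the supremum of norms is finite.
sup_k ||T_k|| = max(3, 3, 5, 7, 8, 16, 24, 30) = 30

30


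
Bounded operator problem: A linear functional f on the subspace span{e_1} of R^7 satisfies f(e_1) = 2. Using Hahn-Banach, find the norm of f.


The norm of f is given by ||f|| = sup_{||x||=1} |f(x)|.
On span{e_1}, ||e_1|| = 1, so ||f|| = |f(e_1)| / ||e_1||
= |2| / 1 = 2.0000

2.0000


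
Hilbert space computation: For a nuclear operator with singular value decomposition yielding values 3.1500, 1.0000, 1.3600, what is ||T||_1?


The nuclear norm is the sum of all singular values.
||T||_1 = 3.1500 + 1.0000 + 1.3600
= 5.5100

5.5100


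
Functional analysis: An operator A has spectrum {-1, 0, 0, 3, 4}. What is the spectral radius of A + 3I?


Spectrum of A + 3I = {2, 3, 3, 6, 7}
Spectral radius = max |lambda| over the shifted spectrum
= max(2, 3, 3, 6, 7) = 7

7


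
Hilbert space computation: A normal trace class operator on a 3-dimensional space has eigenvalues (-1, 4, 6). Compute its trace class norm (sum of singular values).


For a normal operator, singular values equal |eigenvalues|.
Trace norm = sum |lambda_i| = 1 + 4 + 6
= 11

11


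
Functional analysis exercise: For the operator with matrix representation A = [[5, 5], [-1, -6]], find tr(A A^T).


trace(A * A^T) = sum of squares of all entries
= 5^2 + 5^2 + (-1)^2 + (-6)^2
= 25 + 25 + 1 + 36
= 87

87


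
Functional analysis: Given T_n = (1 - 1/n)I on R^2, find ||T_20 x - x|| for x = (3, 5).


T_20 x - x = (1 - 1/20)x - x = -x/20
||x|| = sqrt(34) = 5.8310
||T_20 x - x|| = ||x||/20 = 5.8310/20 = 0.2915

0.2915


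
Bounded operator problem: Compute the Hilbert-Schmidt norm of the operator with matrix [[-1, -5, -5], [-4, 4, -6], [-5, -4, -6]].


The Hilbert-Schmidt norm is sqrt(sum of squares of all entries).
Sum of squares = (-1)^2 + (-5)^2 + (-5)^2 + (-4)^2 + 4^2 + (-6)^2 + (-5)^2 + (-4)^2 + (-6)^2
= 1 + 25 + 25 + 16 + 16 + 36 + 25 + 16 + 36 = 196
||T||_HS = sqrt(196) = 14.0000

14.0000


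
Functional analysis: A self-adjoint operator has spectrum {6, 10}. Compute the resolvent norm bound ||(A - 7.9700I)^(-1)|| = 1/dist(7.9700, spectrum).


dist(7.9700, {6, 10}) = min(|7.9700 - 6|, |7.9700 - 10|)
= min(1.9700, 2.0300) = 1.9700
Resolvent bound = 1/1.9700 = 0.5076

0.5076


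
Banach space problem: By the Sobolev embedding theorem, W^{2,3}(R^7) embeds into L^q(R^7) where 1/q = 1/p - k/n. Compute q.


Using the Sobolev embedding formula: 1/q = 1/p - k/n
1/q = 1/3 - 2/7 = 1/21
q = 1/(1/21) = 21

21.0000


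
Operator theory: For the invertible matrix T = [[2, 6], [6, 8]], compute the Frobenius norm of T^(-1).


det(T) = 2*8 - 6*6 = -20
T^(-1) = (1/-20) * [[8, -6], [-6, 2]] = [[-0.4000, 0.3000], [0.3000, -0.1000]]
||T^(-1)||_F^2 = (-0.4000)^2 + 0.3000^2 + 0.3000^2 + (-0.1000)^2 = 0.3500
||T^(-1)||_F = sqrt(0.3500) = 0.5916

0.5916


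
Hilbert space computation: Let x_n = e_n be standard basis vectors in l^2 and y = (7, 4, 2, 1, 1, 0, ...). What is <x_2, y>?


x_2 = e_2 is the standard basis vector with 1 in position 2.
<x_2, y> = y_2 = 4
As n -> infinity, <x_n, y> -> 0, confirming weak convergence of (x_n) to 0.

4


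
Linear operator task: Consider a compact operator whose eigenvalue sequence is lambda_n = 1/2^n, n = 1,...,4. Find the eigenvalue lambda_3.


The eigenvalue formula gives lambda_3 = 1/2^3
= 1/8
= 0.1250

0.1250


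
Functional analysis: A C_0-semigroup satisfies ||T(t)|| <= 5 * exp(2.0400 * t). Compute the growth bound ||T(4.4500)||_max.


||T(4.4500)|| <= 5 * exp(2.0400 * 4.4500)
= 5 * exp(9.0780)
= 5 * 8760.4276
= 43802.1382

43802.1382


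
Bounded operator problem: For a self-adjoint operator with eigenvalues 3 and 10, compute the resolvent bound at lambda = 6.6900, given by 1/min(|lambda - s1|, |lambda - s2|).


dist(6.6900, {3, 10}) = min(|6.6900 - 3|, |6.6900 - 10|)
= min(3.6900, 3.3100) = 3.3100
Resolvent bound = 1/3.3100 = 0.3021

0.3021


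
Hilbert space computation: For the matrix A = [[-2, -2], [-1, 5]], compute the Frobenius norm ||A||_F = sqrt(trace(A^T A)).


||A||_F^2 = sum a_ij^2
= (-2)^2 + (-2)^2 + (-1)^2 + 5^2
= 4 + 4 + 1 + 25 = 34
||A||_F = sqrt(34) = 5.8310

5.8310


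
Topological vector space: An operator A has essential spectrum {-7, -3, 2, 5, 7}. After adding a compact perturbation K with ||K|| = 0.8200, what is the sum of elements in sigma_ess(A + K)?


By Weyl's theorem, the essential spectrum is invariant under compact perturbations.
sigma_ess(A + K) = sigma_ess(A) = {-7, -3, 2, 5, 7}
Sum = -7 + -3 + 2 + 5 + 7 = 4

4


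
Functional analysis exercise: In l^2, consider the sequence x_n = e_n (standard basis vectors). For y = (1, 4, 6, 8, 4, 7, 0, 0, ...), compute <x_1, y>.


x_1 = e_1 is the standard basis vector with 1 in position 1.
<x_1, y> = y_1 = 1
As n -> infinity, <x_n, y> -> 0, confirming weak convergence of (x_n) to 0.

1


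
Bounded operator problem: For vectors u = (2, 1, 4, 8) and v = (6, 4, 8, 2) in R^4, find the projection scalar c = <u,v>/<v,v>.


Computing <u,v> = 2*6 + 1*4 + 4*8 + 8*2 = 64
Computing <v,v> = 6^2 + 4^2 + 8^2 + 2^2 = 120
Projection coefficient = 64/120 = 0.5333

0.5333


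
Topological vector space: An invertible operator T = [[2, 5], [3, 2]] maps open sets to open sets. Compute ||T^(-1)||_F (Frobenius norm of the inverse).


det(T) = 2*2 - 5*3 = -11
T^(-1) = (1/-11) * [[2, -5], [-3, 2]] = [[-0.1818, 0.4545], [0.2727, -0.1818]]
||T^(-1)||_F^2 = (-0.1818)^2 + 0.4545^2 + 0.2727^2 + (-0.1818)^2 = 0.3471
||T^(-1)||_F = sqrt(0.3471) = 0.5892

0.5892


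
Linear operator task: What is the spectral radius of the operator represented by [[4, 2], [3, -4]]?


For a 2x2 matrix, eigenvalues satisfy lambda^2 - (trace)*lambda + det = 0
trace = 4 + -4 = 0
det = 4*-4 - 2*3 = -22
discriminant = 0^2 - 4*(-22) = 88
spectral radius = max |eigenvalue| = 4.6904

4.6904


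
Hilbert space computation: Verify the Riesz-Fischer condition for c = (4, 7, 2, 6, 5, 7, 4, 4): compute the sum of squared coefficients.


sum |c_n|^2 = 4^2 + 7^2 + 2^2 + 6^2 + 5^2 + 7^2 + 4^2 + 4^2
= 16 + 49 + 4 + 36 + 25 + 49 + 16 + 16
= 211

211


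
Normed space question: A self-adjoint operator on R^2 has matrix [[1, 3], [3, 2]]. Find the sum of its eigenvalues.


For a self-adjoint (symmetric) matrix, the eigenvalues are real.
The sum of eigenvalues equals the trace of the matrix.
trace = 1 + 2 = 3

3


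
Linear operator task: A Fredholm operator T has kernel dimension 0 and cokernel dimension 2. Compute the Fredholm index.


The Fredholm index is defined as ind(T) = dim(ker T) - dim(coker T)
= 0 - 2
= -2

-2


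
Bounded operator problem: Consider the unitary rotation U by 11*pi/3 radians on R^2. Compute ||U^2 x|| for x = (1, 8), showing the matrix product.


U is a rotation by theta = 11*pi/3
U^2 = rotation by 2*theta = 22*pi/3 = 4*pi/3 (mod 2*pi)
cos(4*pi/3) = -0.5000, sin(4*pi/3) = -0.8660
U^2 x = (-0.5000 * 1 - -0.8660 * 8, -0.8660 * 1 + -0.5000 * 8)
= (6.4282, -4.8660)
||U^2 x|| = sqrt(6.4282^2 + (-4.8660)^2) = sqrt(65.0000) = 8.0623

8.0623


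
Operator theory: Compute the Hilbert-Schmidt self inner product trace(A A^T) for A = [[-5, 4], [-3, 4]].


trace(A * A^T) = sum of squares of all entries
= (-5)^2 + 4^2 + (-3)^2 + 4^2
= 25 + 16 + 9 + 16
= 66

66


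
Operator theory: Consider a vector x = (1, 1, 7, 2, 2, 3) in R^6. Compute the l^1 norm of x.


The l^1 norm equals the sum of absolute values of all components.
||x||_1 = 1 + 1 + 7 + 2 + 2 + 3
= 16

16.0000


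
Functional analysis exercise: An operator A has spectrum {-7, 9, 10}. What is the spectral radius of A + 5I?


Spectrum of A + 5I = {-2, 14, 15}
Spectral radius = max |lambda| over the shifted spectrum
= max(2, 14, 15) = 15

15


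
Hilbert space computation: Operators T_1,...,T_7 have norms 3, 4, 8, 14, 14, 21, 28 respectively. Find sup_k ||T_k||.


By the Uniform Boundedness Principle, the supremum of norms is finite.
sup_k ||T_k|| = max(3, 4, 8, 14, 14, 21, 28) = 28

28


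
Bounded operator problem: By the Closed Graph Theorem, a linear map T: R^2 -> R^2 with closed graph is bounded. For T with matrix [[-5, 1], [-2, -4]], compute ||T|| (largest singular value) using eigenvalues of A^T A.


A^T A = [[29, 3], [3, 17]]
trace(A^T A) = 46, det(A^T A) = 484
discriminant = 46^2 - 4*484 = 180
Largest eigenvalue of A^T A = (trace + sqrt(disc))/2 = 29.7082
||T|| = sqrt(29.7082) = 5.4505

5.4505


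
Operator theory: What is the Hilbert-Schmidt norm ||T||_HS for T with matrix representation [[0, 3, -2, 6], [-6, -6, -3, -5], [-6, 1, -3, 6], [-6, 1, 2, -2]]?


The Hilbert-Schmidt norm is sqrt(sum of squares of all entries).
Sum of squares = 0^2 + 3^2 + (-2)^2 + 6^2 + (-6)^2 + (-6)^2 + (-3)^2 + (-5)^2 + (-6)^2 + 1^2 + (-3)^2 + 6^2 + (-6)^2 + 1^2 + 2^2 + (-2)^2
= 0 + 9 + 4 + 36 + 36 + 36 + 9 + 25 + 36 + 1 + 9 + 36 + 36 + 1 + 4 + 4 = 282
||T||_HS = sqrt(282) = 16.7929

16.7929


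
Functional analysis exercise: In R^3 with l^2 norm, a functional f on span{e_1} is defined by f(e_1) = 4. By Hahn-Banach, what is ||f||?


The norm of f is given by ||f|| = sup_{||x||=1} |f(x)|.
On span{e_1}, ||e_1|| = 1, so ||f|| = |f(e_1)| / ||e_1||
= |4| / 1 = 4.0000

4.0000


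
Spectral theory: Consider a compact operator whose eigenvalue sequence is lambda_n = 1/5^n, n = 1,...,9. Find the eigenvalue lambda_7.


The eigenvalue formula gives lambda_7 = 1/5^7
= 1/78125
= 1.2800e-05

1.2800e-05


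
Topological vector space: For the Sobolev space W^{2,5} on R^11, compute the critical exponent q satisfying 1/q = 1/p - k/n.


Using the Sobolev embedding formula: 1/q = 1/p - k/n
1/q = 1/5 - 2/11 = 1/55
q = 1/(1/55) = 55

55.0000


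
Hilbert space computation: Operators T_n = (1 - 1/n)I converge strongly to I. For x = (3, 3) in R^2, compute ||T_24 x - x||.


T_24 x - x = (1 - 1/24)x - x = -x/24
||x|| = sqrt(18) = 4.2426
||T_24 x - x|| = ||x||/24 = 4.2426/24 = 0.1768

0.1768


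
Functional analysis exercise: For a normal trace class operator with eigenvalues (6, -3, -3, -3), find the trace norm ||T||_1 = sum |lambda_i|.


For a normal operator, singular values equal |eigenvalues|.
Trace norm = sum |lambda_i| = 6 + 3 + 3 + 3
= 15

15


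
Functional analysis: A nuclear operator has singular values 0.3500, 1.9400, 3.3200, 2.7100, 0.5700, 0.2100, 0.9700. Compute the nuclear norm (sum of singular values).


The nuclear norm is the sum of all singular values.
||T||_1 = 0.3500 + 1.9400 + 3.3200 + 2.7100 + 0.5700 + 0.2100 + 0.9700
= 10.0700

10.0700


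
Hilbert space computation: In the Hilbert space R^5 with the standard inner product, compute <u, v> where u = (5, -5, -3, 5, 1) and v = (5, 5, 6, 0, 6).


Computing the standard inner product <u, v> = sum u_i * v_i
= 5*5 + -5*5 + -3*6 + 5*0 + 1*6
= 25 + -25 + -18 + 0 + 6
= -12

-12


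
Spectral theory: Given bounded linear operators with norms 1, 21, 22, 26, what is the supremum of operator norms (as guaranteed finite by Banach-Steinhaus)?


By the Uniform Boundedness Principle, the supremum of norms is finite.
sup_k ||T_k|| = max(1, 21, 22, 26) = 26

26


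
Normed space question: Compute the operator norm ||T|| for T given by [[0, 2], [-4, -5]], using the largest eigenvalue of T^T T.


A^T A = [[16, 20], [20, 29]]
trace(A^T A) = 45, det(A^T A) = 64
discriminant = 45^2 - 4*64 = 1769
Largest eigenvalue of A^T A = (trace + sqrt(disc))/2 = 43.5297
||T|| = sqrt(43.5297) = 6.5977

6.5977


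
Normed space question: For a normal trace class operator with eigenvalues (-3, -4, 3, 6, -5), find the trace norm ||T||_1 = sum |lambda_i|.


For a normal operator, singular values equal |eigenvalues|.
Trace norm = sum |lambda_i| = 3 + 4 + 3 + 6 + 5
= 21

21


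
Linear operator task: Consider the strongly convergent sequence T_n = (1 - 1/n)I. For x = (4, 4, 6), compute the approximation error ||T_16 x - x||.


T_16 x - x = (1 - 1/16)x - x = -x/16
||x|| = sqrt(68) = 8.2462
||T_16 x - x|| = ||x||/16 = 8.2462/16 = 0.5154

0.5154


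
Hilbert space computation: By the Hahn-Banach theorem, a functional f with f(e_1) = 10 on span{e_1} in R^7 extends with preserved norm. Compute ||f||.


The norm of f is given by ||f|| = sup_{||x||=1} |f(x)|.
On span{e_1}, ||e_1|| = 1, so ||f|| = |f(e_1)| / ||e_1||
= |10| / 1 = 10.0000

10.0000


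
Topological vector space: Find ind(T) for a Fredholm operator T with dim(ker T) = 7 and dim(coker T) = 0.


The Fredholm index is defined as ind(T) = dim(ker T) - dim(coker T)
= 7 - 0
= 7

7


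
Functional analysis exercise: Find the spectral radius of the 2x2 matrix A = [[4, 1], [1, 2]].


For a 2x2 matrix, eigenvalues satisfy lambda^2 - (trace)*lambda + det = 0
trace = 4 + 2 = 6
det = 4*2 - 1*1 = 7
discriminant = 6^2 - 4*(7) = 8
spectral radius = max |eigenvalue| = 4.4142

4.4142


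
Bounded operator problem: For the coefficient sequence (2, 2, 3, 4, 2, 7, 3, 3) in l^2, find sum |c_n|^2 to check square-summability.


sum |c_n|^2 = 2^2 + 2^2 + 3^2 + 4^2 + 2^2 + 7^2 + 3^2 + 3^2
= 4 + 4 + 9 + 16 + 4 + 49 + 9 + 9
= 104

104


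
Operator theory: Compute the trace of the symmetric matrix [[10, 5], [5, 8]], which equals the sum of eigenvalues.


For a self-adjoint (symmetric) matrix, the eigenvalues are real.
The sum of eigenvalues equals the trace of the matrix.
trace = 10 + 8 = 18

18


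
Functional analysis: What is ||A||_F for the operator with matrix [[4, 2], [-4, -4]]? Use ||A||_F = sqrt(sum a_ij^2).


||A||_F^2 = sum a_ij^2
= 4^2 + 2^2 + (-4)^2 + (-4)^2
= 16 + 4 + 16 + 16 = 52
||A||_F = sqrt(52) = 7.2111

7.2111


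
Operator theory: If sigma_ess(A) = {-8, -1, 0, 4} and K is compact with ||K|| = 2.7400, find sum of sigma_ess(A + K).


By Weyl's theorem, the essential spectrum is invariant under compact perturbations.
sigma_ess(A + K) = sigma_ess(A) = {-8, -1, 0, 4}
Sum = -8 + -1 + 0 + 4 = -5

-5


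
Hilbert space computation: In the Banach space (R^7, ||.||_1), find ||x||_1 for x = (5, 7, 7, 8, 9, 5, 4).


The l^1 norm equals the sum of absolute values of all components.
||x||_1 = 5 + 7 + 7 + 8 + 9 + 5 + 4
= 45

45.0000


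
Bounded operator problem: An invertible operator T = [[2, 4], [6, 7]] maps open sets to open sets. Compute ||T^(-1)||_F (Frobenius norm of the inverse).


det(T) = 2*7 - 4*6 = -10
T^(-1) = (1/-10) * [[7, -4], [-6, 2]] = [[-0.7000, 0.4000], [0.6000, -0.2000]]
||T^(-1)||_F^2 = (-0.7000)^2 + 0.4000^2 + 0.6000^2 + (-0.2000)^2 = 1.0500
||T^(-1)||_F = sqrt(1.0500) = 1.0247

1.0247


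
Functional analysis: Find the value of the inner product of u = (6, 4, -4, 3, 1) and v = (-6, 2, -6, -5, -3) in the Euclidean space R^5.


Computing the standard inner product <u, v> = sum u_i * v_i
= 6*-6 + 4*2 + -4*-6 + 3*-5 + 1*-3
= -36 + 8 + 24 + -15 + -3
= -22

-22


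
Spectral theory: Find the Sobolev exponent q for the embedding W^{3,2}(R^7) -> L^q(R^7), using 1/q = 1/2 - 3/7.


Using the Sobolev embedding formula: 1/q = 1/p - k/n
1/q = 1/2 - 3/7 = 1/14
q = 1/(1/14) = 14

14.0000


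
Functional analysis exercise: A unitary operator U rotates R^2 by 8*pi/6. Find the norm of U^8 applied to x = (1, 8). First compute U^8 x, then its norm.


U is a rotation by theta = 8*pi/6
U^8 = rotation by 8*theta = 64*pi/6 = 4*pi/6 (mod 2*pi)
cos(4*pi/6) = -0.5000, sin(4*pi/6) = 0.8660
U^8 x = (-0.5000 * 1 - 0.8660 * 8, 0.8660 * 1 + -0.5000 * 8)
= (-7.4282, -3.1340)
||U^8 x|| = sqrt((-7.4282)^2 + (-3.1340)^2) = sqrt(65.0000) = 8.0623

8.0623


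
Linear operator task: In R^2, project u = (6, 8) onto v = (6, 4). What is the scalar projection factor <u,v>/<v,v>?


Computing <u,v> = 6*6 + 8*4 = 68
Computing <v,v> = 6^2 + 4^2 = 52
Projection coefficient = 68/52 = 1.3077

1.3077


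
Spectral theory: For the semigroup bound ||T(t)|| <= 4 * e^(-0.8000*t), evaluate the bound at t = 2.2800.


||T(2.2800)|| <= 4 * exp(-0.8000 * 2.2800)
= 4 * exp(-1.8240)
= 4 * 0.1614
= 0.6455

0.6455


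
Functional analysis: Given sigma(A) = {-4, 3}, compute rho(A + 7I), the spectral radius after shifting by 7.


Spectrum of A + 7I = {3, 10}
Spectral radius = max |lambda| over the shifted spectrum
= max(3, 10) = 10

10


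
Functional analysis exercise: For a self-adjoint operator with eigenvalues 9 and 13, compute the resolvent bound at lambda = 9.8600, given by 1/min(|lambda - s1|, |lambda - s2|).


dist(9.8600, {9, 13}) = min(|9.8600 - 9|, |9.8600 - 13|)
= min(0.8600, 3.1400) = 0.8600
Resolvent bound = 1/0.8600 = 1.1628

1.1628


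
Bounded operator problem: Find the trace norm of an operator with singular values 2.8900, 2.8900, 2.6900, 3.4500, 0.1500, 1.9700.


The nuclear norm is the sum of all singular values.
||T||_1 = 2.8900 + 2.8900 + 2.6900 + 3.4500 + 0.1500 + 1.9700
= 14.0400

14.0400


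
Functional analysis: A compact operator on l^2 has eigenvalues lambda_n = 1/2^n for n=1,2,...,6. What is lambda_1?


The eigenvalue formula gives lambda_1 = 1/2^1
= 1/2
= 0.5000

0.5000


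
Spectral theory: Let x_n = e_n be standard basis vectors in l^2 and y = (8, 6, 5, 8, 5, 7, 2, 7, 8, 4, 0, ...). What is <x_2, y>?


x_2 = e_2 is the standard basis vector with 1 in position 2.
<x_2, y> = y_2 = 6
As n -> infinity, <x_n, y> -> 0, confirming weak convergence of (x_n) to 0.

6


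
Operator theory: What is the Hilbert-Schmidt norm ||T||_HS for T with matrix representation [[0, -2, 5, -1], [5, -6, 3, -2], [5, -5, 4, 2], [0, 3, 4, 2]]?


The Hilbert-Schmidt norm is sqrt(sum of squares of all entries).
Sum of squares = 0^2 + (-2)^2 + 5^2 + (-1)^2 + 5^2 + (-6)^2 + 3^2 + (-2)^2 + 5^2 + (-5)^2 + 4^2 + 2^2 + 0^2 + 3^2 + 4^2 + 2^2
= 0 + 4 + 25 + 1 + 25 + 36 + 9 + 4 + 25 + 25 + 16 + 4 + 0 + 9 + 16 + 4 = 203
||T||_HS = sqrt(203) = 14.2478

14.2478


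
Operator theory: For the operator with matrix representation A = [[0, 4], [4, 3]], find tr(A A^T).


trace(A * A^T) = sum of squares of all entries
= 0^2 + 4^2 + 4^2 + 3^2
= 0 + 16 + 16 + 9
= 41

41


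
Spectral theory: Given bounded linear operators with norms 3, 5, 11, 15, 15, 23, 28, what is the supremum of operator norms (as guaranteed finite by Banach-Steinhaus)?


By the Uniform Boundedness Principle, the supremum of norms is finite.
sup_k ||T_k|| = max(3, 5, 11, 15, 15, 23, 28) = 28

28


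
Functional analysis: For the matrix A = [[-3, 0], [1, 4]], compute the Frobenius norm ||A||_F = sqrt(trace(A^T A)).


||A||_F^2 = sum a_ij^2
= (-3)^2 + 0^2 + 1^2 + 4^2
= 9 + 0 + 1 + 16 = 26
||A||_F = sqrt(26) = 5.0990

5.0990


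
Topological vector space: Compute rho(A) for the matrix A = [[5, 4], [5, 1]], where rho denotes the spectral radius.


For a 2x2 matrix, eigenvalues satisfy lambda^2 - (trace)*lambda + det = 0
trace = 5 + 1 = 6
det = 5*1 - 4*5 = -15
discriminant = 6^2 - 4*(-15) = 96
spectral radius = max |eigenvalue| = 7.8990

7.8990


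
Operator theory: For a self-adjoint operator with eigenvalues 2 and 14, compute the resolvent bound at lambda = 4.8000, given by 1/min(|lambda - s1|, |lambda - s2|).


dist(4.8000, {2, 14}) = min(|4.8000 - 2|, |4.8000 - 14|)
= min(2.8000, 9.2000) = 2.8000
Resolvent bound = 1/2.8000 = 0.3571

0.3571


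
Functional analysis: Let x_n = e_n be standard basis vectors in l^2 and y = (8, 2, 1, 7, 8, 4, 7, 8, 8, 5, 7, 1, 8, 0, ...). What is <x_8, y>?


x_8 = e_8 is the standard basis vector with 1 in position 8.
<x_8, y> = y_8 = 8
As n -> infinity, <x_n, y> -> 0, confirming weak convergence of (x_n) to 0.

8


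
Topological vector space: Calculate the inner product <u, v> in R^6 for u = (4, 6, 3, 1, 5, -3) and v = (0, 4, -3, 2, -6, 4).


Computing the standard inner product <u, v> = sum u_i * v_i
= 4*0 + 6*4 + 3*-3 + 1*2 + 5*-6 + -3*4
= 0 + 24 + -9 + 2 + -30 + -12
= -25

-25


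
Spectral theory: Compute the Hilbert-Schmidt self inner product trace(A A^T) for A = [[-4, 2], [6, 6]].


trace(A * A^T) = sum of squares of all entries
= (-4)^2 + 2^2 + 6^2 + 6^2
= 16 + 4 + 36 + 36
= 92

92


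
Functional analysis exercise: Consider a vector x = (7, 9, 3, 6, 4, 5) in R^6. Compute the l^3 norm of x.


The l^3 norm = (sum |x_i|^3)^(1/3)
Sum of 3th powers = 343 + 729 + 27 + 216 + 64 + 125 = 1504
||x||_3 = (1504)^(1/3) = 11.4573

11.4573


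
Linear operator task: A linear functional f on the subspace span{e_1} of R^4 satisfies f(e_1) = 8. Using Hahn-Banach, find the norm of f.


The norm of f is given by ||f|| = sup_{||x||=1} |f(x)|.
On span{e_1}, ||e_1|| = 1, so ||f|| = |f(e_1)| / ||e_1||
= |8| / 1 = 8.0000

8.0000


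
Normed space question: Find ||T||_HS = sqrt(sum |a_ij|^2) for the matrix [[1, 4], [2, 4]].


The Hilbert-Schmidt norm is sqrt(sum of squares of all entries).
Sum of squares = 1^2 + 4^2 + 2^2 + 4^2
= 1 + 16 + 4 + 16 = 37
||T||_HS = sqrt(37) = 6.0828

6.0828


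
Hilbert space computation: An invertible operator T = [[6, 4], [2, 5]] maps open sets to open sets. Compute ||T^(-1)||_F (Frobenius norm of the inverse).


det(T) = 6*5 - 4*2 = 22
T^(-1) = (1/22) * [[5, -4], [-2, 6]] = [[0.2273, -0.1818], [-0.0909, 0.2727]]
||T^(-1)||_F^2 = 0.2273^2 + (-0.1818)^2 + (-0.0909)^2 + 0.2727^2 = 0.1674
||T^(-1)||_F = sqrt(0.1674) = 0.4091

0.4091


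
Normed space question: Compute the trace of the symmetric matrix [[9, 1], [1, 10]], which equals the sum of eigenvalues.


For a self-adjoint (symmetric) matrix, the eigenvalues are real.
The sum of eigenvalues equals the trace of the matrix.
trace = 9 + 10 = 19

19


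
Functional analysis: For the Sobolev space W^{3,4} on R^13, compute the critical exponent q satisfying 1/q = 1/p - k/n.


Using the Sobolev embedding formula: 1/q = 1/p - k/n
1/q = 1/4 - 3/13 = 1/52
q = 1/(1/52) = 52

52.0000


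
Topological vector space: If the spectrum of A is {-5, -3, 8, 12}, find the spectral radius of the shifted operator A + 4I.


Spectrum of A + 4I = {-1, 1, 12, 16}
Spectral radius = max |lambda| over the shifted spectrum
= max(1, 1, 12, 16) = 16

16


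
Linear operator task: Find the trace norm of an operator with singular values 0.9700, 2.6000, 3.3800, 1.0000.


The nuclear norm is the sum of all singular values.
||T||_1 = 0.9700 + 2.6000 + 3.3800 + 1.0000
= 7.9500

7.9500


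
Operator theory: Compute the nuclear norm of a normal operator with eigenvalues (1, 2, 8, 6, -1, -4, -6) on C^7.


For a normal operator, singular values equal |eigenvalues|.
Trace norm = sum |lambda_i| = 1 + 2 + 8 + 6 + 1 + 4 + 6
= 28

28


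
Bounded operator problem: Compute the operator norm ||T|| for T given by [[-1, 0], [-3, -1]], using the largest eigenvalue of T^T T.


A^T A = [[10, 3], [3, 1]]
trace(A^T A) = 11, det(A^T A) = 1
discriminant = 11^2 - 4*1 = 117
Largest eigenvalue of A^T A = (trace + sqrt(disc))/2 = 10.9083
||T|| = sqrt(10.9083) = 3.3028

3.3028


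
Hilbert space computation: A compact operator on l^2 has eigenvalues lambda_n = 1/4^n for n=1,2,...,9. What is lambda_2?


The eigenvalue formula gives lambda_2 = 1/4^2
= 1/16
= 0.0625

0.0625


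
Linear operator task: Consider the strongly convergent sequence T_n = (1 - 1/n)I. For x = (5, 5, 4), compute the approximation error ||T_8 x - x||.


T_8 x - x = (1 - 1/8)x - x = -x/8
||x|| = sqrt(66) = 8.1240
||T_8 x - x|| = ||x||/8 = 8.1240/8 = 1.0155

1.0155


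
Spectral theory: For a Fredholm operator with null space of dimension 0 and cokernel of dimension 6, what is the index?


The Fredholm index is defined as ind(T) = dim(ker T) - dim(coker T)
= 0 - 6
= -6

-6


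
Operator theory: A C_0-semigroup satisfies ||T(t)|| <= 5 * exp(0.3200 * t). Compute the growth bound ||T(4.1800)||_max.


||T(4.1800)|| <= 5 * exp(0.3200 * 4.1800)
= 5 * exp(1.3376)
= 5 * 3.8099
= 19.0494

19.0494


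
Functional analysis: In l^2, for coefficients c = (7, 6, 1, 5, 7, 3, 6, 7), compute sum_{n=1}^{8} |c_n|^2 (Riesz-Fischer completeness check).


sum |c_n|^2 = 7^2 + 6^2 + 1^2 + 5^2 + 7^2 + 3^2 + 6^2 + 7^2
= 49 + 36 + 1 + 25 + 49 + 9 + 36 + 49
= 254

254


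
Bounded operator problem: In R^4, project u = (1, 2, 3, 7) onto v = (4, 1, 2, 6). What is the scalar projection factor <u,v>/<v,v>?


Computing <u,v> = 1*4 + 2*1 + 3*2 + 7*6 = 54
Computing <v,v> = 4^2 + 1^2 + 2^2 + 6^2 = 57
Projection coefficient = 54/57 = 0.9474

0.9474


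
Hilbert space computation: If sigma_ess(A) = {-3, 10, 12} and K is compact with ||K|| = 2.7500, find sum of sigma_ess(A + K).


By Weyl's theorem, the essential spectrum is invariant under compact perturbations.
sigma_ess(A + K) = sigma_ess(A) = {-3, 10, 12}
Sum = -3 + 10 + 12 = 19

19


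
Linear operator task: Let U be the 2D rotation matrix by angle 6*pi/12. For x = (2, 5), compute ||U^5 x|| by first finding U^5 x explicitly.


U is a rotation by theta = 6*pi/12
U^5 = rotation by 5*theta = 30*pi/12 = 6*pi/12 (mod 2*pi)
cos(6*pi/12) = 0.0000, sin(6*pi/12) = 1.0000
U^5 x = (0.0000 * 2 - 1.0000 * 5, 1.0000 * 2 + 0.0000 * 5)
= (-5.0000, 2.0000)
||U^5 x|| = sqrt((-5.0000)^2 + 2.0000^2) = sqrt(29.0000) = 5.3852

5.3852


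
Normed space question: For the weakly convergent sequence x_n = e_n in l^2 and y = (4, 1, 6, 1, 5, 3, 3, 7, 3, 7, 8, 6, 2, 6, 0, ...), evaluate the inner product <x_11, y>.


x_11 = e_11 is the standard basis vector with 1 in position 11.
<x_11, y> = y_11 = 8
As n -> infinity, <x_n, y> -> 0, confirming weak convergence of (x_n) to 0.

8


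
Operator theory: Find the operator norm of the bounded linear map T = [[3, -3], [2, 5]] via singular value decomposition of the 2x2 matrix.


A^T A = [[13, 1], [1, 34]]
trace(A^T A) = 47, det(A^T A) = 441
discriminant = 47^2 - 4*441 = 445
Largest eigenvalue of A^T A = (trace + sqrt(disc))/2 = 34.0475
||T|| = sqrt(34.0475) = 5.8350

5.8350


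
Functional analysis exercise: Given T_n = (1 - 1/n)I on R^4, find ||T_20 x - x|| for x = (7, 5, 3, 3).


T_20 x - x = (1 - 1/20)x - x = -x/20
||x|| = sqrt(92) = 9.5917
||T_20 x - x|| = ||x||/20 = 9.5917/20 = 0.4796

0.4796


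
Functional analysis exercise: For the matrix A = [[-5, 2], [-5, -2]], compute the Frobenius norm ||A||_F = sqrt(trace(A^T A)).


||A||_F^2 = sum a_ij^2
= (-5)^2 + 2^2 + (-5)^2 + (-2)^2
= 25 + 4 + 25 + 4 = 58
||A||_F = sqrt(58) = 7.6158

7.6158


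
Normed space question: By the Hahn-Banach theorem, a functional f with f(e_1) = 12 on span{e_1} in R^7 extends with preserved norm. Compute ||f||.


The norm of f is given by ||f|| = sup_{||x||=1} |f(x)|.
On span{e_1}, ||e_1|| = 1, so ||f|| = |f(e_1)| / ||e_1||
= |12| / 1 = 12.0000

12.0000


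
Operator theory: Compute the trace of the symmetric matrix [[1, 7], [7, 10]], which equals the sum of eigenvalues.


For a self-adjoint (symmetric) matrix, the eigenvalues are real.
The sum of eigenvalues equals the trace of the matrix.
trace = 1 + 10 = 11

11


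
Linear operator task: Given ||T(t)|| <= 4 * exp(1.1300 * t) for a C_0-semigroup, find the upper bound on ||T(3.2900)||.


||T(3.2900)|| <= 4 * exp(1.1300 * 3.2900)
= 4 * exp(3.7177)
= 4 * 41.1696
= 164.6784

164.6784


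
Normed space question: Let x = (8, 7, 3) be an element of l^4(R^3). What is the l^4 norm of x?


The l^4 norm = (sum |x_i|^4)^(1/4)
Sum of 4th powers = 4096 + 2401 + 81 = 6578
||x||_4 = (6578)^(1/4) = 9.0058

9.0058


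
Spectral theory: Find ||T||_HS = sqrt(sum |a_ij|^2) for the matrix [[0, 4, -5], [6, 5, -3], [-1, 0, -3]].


The Hilbert-Schmidt norm is sqrt(sum of squares of all entries).
Sum of squares = 0^2 + 4^2 + (-5)^2 + 6^2 + 5^2 + (-3)^2 + (-1)^2 + 0^2 + (-3)^2
= 0 + 16 + 25 + 36 + 25 + 9 + 1 + 0 + 9 = 121
||T||_HS = sqrt(121) = 11.0000

11.0000


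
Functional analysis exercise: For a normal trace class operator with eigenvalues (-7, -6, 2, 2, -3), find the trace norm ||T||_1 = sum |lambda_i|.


For a normal operator, singular values equal |eigenvalues|.
Trace norm = sum |lambda_i| = 7 + 6 + 2 + 2 + 3
= 20

20


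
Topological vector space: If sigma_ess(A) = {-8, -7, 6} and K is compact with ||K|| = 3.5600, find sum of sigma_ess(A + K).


By Weyl's theorem, the essential spectrum is invariant under compact perturbations.
sigma_ess(A + K) = sigma_ess(A) = {-8, -7, 6}
Sum = -8 + -7 + 6 = -9

-9


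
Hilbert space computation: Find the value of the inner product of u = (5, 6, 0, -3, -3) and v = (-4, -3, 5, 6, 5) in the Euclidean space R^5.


Computing the standard inner product <u, v> = sum u_i * v_i
= 5*-4 + 6*-3 + 0*5 + -3*6 + -3*5
= -20 + -18 + 0 + -18 + -15
= -71

-71


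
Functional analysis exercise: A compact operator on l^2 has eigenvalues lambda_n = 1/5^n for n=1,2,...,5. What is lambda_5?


The eigenvalue formula gives lambda_5 = 1/5^5
= 1/3125
= 3.2000e-04

3.2000e-04


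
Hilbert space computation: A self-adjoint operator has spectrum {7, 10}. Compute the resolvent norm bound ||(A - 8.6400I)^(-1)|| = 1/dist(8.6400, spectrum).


dist(8.6400, {7, 10}) = min(|8.6400 - 7|, |8.6400 - 10|)
= min(1.6400, 1.3600) = 1.3600
Resolvent bound = 1/1.3600 = 0.7353

0.7353


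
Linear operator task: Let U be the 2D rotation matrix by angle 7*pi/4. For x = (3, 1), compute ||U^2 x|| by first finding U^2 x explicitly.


U is a rotation by theta = 7*pi/4
U^2 = rotation by 2*theta = 14*pi/4 = 6*pi/4 (mod 2*pi)
cos(6*pi/4) = 0.0000, sin(6*pi/4) = -1.0000
U^2 x = (0.0000 * 3 - -1.0000 * 1, -1.0000 * 3 + 0.0000 * 1)
= (1.0000, -3.0000)
||U^2 x|| = sqrt(1.0000^2 + (-3.0000)^2) = sqrt(10.0000) = 3.1623

3.1623


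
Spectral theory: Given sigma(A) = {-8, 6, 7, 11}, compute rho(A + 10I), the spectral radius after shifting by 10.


Spectrum of A + 10I = {2, 16, 17, 21}
Spectral radius = max |lambda| over the shifted spectrum
= max(2, 16, 17, 21) = 21

21


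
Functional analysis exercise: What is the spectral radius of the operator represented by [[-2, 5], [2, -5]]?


For a 2x2 matrix, eigenvalues satisfy lambda^2 - (trace)*lambda + det = 0
trace = -2 + -5 = -7
det = -2*-5 - 5*2 = 0
discriminant = (-7)^2 - 4*(0) = 49
spectral radius = max |eigenvalue| = 7.0000

7.0000


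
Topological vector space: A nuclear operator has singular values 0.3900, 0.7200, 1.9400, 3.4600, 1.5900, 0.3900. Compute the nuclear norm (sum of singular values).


The nuclear norm is the sum of all singular values.
||T||_1 = 0.3900 + 0.7200 + 1.9400 + 3.4600 + 1.5900 + 0.3900
= 8.4900

8.4900


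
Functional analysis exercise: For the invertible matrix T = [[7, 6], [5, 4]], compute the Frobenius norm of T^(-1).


det(T) = 7*4 - 6*5 = -2
T^(-1) = (1/-2) * [[4, -6], [-5, 7]] = [[-2.0000, 3.0000], [2.5000, -3.5000]]
||T^(-1)||_F^2 = (-2.0000)^2 + 3.0000^2 + 2.5000^2 + (-3.5000)^2 = 31.5000
||T^(-1)||_F = sqrt(31.5000) = 5.6125

5.6125


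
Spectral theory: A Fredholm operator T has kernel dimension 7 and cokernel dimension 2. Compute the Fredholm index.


The Fredholm index is defined as ind(T) = dim(ker T) - dim(coker T)
= 7 - 2
= 5

5


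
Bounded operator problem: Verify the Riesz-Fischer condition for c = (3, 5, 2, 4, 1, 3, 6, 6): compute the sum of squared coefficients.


sum |c_n|^2 = 3^2 + 5^2 + 2^2 + 4^2 + 1^2 + 3^2 + 6^2 + 6^2
= 9 + 25 + 4 + 16 + 1 + 9 + 36 + 36
= 136

136


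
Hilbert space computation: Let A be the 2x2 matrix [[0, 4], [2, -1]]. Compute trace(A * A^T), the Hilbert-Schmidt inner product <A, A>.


trace(A * A^T) = sum of squares of all entries
= 0^2 + 4^2 + 2^2 + (-1)^2
= 0 + 16 + 4 + 1
= 21

21


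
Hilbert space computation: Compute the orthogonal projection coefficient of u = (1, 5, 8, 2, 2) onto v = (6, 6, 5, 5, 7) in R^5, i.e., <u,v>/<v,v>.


Computing <u,v> = 1*6 + 5*6 + 8*5 + 2*5 + 2*7 = 100
Computing <v,v> = 6^2 + 6^2 + 5^2 + 5^2 + 7^2 = 171
Projection coefficient = 100/171 = 0.5848

0.5848


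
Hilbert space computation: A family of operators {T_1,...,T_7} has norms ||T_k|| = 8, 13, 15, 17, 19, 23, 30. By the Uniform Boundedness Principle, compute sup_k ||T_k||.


By the Uniform Boundedness Principle, the supremum of norms is finite.
sup_k ||T_k|| = max(8, 13, 15, 17, 19, 23, 30) = 30

30


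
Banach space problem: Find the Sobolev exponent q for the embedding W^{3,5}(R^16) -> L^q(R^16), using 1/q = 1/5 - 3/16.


Using the Sobolev embedding formula: 1/q = 1/p - k/n
1/q = 1/5 - 3/16 = 1/80
q = 1/(1/80) = 80

80.0000


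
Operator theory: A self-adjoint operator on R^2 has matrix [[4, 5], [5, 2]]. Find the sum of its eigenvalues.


For a self-adjoint (symmetric) matrix, the eigenvalues are real.
The sum of eigenvalues equals the trace of the matrix.
trace = 4 + 2 = 6

6
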